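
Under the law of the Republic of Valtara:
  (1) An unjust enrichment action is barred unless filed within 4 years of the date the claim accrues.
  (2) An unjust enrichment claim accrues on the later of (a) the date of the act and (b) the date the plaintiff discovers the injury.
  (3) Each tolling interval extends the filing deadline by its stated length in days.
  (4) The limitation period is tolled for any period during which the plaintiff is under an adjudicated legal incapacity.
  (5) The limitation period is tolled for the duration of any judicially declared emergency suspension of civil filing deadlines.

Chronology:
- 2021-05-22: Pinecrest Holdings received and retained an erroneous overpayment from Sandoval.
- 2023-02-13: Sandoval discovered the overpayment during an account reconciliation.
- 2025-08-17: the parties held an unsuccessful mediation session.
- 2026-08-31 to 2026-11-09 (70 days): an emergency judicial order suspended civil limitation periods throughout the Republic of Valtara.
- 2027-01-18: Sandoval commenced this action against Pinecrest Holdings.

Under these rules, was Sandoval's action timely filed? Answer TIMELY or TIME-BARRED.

TIMELY

Because discovery on 2023-02-13 post-dates the 2021-05-22 act, accrual under the later-of rule falls on 2023-02-13.
4 years from 2023-02-13 is 2027-02-13.
Because the emergency suspension of filing deadlines ran from 2026-08-31 to 2026-11-09, the deadline is extended by 70 days to 2027-04-24.
The other events in the timeline have no effect on the limitation period under the stated rules.
The 2027-01-18 filing precedes the 2027-04-24 deadline; the claim is timely.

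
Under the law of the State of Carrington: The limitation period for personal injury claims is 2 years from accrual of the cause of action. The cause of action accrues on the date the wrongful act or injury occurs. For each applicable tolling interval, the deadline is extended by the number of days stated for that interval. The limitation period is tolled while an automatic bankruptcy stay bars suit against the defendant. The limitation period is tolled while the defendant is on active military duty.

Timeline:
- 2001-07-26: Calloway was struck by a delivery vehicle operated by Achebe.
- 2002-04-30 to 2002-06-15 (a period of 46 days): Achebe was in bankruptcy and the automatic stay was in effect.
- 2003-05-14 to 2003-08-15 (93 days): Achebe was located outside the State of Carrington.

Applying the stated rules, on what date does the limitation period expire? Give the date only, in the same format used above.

2003-09-10

The cause of action accrued on 2001-07-26, the date of the act.
Adding the 2 years base period to 2001-07-26 gives a deadline of 2003-07-26, before any tolling.
The automatic bankruptcy stay from 2002-04-30 to 2002-06-15 tolled the period for 46 days, extending the deadline to 2003-09-10.
Although the defendant's absence ran from 2003-05-14 to 2003-08-15, the stated rules do not make that a tolling event, so it is disregarded.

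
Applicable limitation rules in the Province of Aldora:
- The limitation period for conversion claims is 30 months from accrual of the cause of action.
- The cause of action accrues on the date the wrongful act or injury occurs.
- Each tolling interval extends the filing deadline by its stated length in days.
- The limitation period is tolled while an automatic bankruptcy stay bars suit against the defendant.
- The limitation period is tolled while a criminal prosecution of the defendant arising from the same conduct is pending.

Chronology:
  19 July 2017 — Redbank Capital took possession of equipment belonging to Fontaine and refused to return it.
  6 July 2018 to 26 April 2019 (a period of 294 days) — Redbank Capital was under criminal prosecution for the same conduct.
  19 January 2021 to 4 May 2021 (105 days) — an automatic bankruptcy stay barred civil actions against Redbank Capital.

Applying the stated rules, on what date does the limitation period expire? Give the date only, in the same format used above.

8 November 2020

The cause of action accrued on 19 July 2017, the date of the act.
Adding the 30 months base period to 19 July 2017 gives a deadline of 19 January 2020, before any tolling.
The pending criminal prosecution from 6 July 2018 to 26 April 2019 tolled the period for 294 days, extending the deadline to 8 November 2020.
By the time the automatic bankruptcy stay began on 19 January 2021, the limitation period had already expired on 8 November 2020; that interval cannot revive it.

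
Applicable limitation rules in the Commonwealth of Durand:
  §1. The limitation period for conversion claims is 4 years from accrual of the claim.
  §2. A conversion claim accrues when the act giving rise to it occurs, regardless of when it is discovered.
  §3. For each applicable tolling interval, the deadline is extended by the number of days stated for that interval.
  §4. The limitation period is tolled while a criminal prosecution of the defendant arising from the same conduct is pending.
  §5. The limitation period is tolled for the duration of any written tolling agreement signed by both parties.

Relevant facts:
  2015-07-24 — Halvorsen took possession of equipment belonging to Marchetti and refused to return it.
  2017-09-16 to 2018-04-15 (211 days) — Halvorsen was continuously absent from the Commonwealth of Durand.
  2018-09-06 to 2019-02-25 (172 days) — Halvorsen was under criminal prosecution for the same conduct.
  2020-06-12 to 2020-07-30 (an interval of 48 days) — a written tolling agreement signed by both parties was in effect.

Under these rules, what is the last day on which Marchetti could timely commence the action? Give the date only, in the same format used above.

The limitation period began to run on 2015-07-24.
4 years from 2015-07-24 is 2019-07-24.
Because the pending criminal prosecution ran from 2018-09-06 to 2019-02-25, the deadline is extended by 172 days to 2020-01-12.
By the time the written tolling agreement began on 2020-06-12, the limitation period had already expired on 2020-01-12; that interval cannot revive it.
Although the defendant's absence ran from 2017-09-16 to 2018-04-15, the stated rules do not make that a tolling event, so it is disregarded.

2020-01-12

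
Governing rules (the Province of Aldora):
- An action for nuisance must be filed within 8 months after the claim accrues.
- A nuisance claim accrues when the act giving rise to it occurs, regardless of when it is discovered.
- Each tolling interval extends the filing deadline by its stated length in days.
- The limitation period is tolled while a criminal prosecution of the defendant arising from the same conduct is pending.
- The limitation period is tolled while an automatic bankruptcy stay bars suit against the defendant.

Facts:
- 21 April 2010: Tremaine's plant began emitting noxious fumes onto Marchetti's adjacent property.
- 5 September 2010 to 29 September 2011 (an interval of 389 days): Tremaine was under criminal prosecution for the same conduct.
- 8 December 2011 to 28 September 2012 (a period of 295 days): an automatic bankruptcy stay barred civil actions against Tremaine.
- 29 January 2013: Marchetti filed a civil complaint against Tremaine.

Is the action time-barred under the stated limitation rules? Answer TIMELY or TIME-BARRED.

TIME-BARRED

The claim accrued on 21 April 2010, the date of the act.
The untolled deadline — 8 months after 21 April 2010 — is 21 December 2010.
The period was tolled for 389 days by the pending criminal prosecution (5 September 2010 to 29 September 2011), pushing the deadline to 14 January 2012.
Because the automatic bankruptcy stay ran from 8 December 2011 to 28 September 2012, the deadline is extended by 295 days to 4 November 2012.
The 29 January 2013 filing falls after the 4 November 2012 deadline; the claim is time-barred.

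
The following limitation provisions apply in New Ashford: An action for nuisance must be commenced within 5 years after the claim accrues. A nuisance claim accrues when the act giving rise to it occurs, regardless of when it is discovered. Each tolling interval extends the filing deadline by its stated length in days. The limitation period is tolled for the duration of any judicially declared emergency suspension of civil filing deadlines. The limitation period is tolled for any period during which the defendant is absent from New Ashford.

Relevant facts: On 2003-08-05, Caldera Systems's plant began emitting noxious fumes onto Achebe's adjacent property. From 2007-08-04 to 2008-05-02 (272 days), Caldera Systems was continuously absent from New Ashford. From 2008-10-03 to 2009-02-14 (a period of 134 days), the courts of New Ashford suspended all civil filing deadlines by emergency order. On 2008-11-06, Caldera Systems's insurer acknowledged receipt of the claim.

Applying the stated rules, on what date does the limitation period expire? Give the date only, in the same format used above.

2009-09-15

The claim accrued on 2003-08-05, when the wrongful act occurred.
5 years from 2003-08-05 is 2008-08-05.
The period was tolled for 272 days by the defendant's absence from the jurisdiction (2007-08-04 to 2008-05-02), pushing the deadline to 2009-05-04.
The period was tolled for 134 days by the emergency suspension of filing deadlines (2008-10-03 to 2009-02-14), pushing the deadline to 2009-09-15.
None of the other events listed affects the running of the period under the stated rules.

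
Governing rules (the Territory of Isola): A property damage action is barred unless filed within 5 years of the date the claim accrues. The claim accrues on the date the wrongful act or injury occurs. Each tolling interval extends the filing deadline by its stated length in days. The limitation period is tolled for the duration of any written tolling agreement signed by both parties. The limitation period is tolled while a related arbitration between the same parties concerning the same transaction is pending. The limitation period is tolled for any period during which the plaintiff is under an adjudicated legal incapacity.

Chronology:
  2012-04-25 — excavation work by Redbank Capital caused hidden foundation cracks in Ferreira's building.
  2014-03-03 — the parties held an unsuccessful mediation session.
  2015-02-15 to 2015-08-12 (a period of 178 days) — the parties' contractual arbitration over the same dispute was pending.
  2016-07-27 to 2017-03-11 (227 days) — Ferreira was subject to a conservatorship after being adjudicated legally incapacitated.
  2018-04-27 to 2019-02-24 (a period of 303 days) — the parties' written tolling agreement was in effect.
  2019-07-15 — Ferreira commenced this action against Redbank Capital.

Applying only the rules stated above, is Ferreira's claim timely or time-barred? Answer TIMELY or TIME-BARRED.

TIME-BARRED

The claim accrued on 2012-04-25, when the wrongful act occurred.
Adding the 5 years base period to 2012-04-25 gives a deadline of 2017-04-25, before any tolling.
The pending related arbitration from 2015-02-15 to 2015-08-12 tolled the period for 178 days, extending the deadline to 2017-10-20.
The period was tolled for 227 days by the plaintiff's legal incapacity (2016-07-27 to 2017-03-11), pushing the deadline to 2018-06-04.
Because the written tolling agreement ran from 2018-04-27 to 2019-02-24, the deadline is extended by 303 days to 2019-04-03.
The other events in the timeline have no effect on the limitation period under the stated rules.
The 2019-07-15 filing falls after the 2019-04-03 deadline; the claim is time-barred.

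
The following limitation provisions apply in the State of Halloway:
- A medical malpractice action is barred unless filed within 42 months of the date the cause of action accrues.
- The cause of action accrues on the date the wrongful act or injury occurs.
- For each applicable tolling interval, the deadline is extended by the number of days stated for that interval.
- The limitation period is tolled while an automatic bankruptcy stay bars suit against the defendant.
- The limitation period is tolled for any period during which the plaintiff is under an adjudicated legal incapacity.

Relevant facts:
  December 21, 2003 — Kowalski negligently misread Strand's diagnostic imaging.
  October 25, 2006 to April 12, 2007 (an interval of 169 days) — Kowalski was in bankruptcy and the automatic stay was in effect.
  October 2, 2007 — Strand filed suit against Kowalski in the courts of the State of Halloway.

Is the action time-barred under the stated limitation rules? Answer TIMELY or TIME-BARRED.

The cause of action accrued on December 21, 2003, the date of the act.
The untolled deadline — 42 months after December 21, 2003 — is June 21, 2007.
Because the automatic bankruptcy stay ran from October 25, 2006 to April 12, 2007, the deadline is extended by 169 days to December 7, 2007.
Strand filed on October 2, 2007, before the December 7, 2007 deadline, so the action is timely.

TIMELY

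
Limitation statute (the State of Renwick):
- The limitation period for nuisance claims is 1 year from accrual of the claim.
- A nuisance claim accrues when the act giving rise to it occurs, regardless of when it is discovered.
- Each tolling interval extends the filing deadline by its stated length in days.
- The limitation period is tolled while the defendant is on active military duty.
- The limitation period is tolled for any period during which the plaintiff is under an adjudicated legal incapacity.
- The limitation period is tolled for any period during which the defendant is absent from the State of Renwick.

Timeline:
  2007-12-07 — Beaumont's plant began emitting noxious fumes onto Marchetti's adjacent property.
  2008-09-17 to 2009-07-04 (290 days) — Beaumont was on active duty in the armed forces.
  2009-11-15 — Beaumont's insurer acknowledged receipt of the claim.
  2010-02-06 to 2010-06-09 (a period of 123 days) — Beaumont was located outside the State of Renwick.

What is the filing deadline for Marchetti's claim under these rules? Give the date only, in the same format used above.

2009-09-23

The claim accrued on 2007-12-07, the date of the act.
The untolled deadline — 1 year after 2007-12-07 — is 2008-12-07.
Because the defendant's active military service ran from 2008-09-17 to 2009-07-04, the deadline is extended by 290 days to 2009-09-23.
The defendant's absence from the jurisdiction from 2010-02-06 to 2010-06-09 began after the period had already run on 2009-09-23, so it has no tolling effect.
The other events in the timeline have no effect on the limitation period under the stated rules.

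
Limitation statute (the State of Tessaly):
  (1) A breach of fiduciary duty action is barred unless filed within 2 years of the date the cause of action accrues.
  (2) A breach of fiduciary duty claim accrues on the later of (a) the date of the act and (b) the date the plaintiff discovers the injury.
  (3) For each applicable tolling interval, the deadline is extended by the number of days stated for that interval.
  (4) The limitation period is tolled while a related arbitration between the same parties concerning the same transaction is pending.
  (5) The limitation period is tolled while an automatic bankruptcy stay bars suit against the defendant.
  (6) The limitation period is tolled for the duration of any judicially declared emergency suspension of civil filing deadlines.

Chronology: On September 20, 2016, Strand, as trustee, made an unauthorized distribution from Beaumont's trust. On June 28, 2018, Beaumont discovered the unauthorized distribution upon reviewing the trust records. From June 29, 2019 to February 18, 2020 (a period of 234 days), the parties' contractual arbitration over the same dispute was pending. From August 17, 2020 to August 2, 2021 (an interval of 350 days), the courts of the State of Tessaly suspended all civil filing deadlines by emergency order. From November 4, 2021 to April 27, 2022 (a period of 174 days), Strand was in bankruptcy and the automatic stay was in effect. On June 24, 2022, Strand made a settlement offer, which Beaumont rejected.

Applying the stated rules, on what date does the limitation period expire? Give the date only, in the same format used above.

The claim accrued on June 28, 2018 — the later of the September 20, 2016 act and the June 28, 2018 discovery.
The untolled deadline — 2 years after June 28, 2018 — is June 28, 2020.
The period was tolled for 234 days by the pending related arbitration (June 29, 2019 to February 18, 2020), pushing the deadline to February 17, 2021.
The emergency suspension of filing deadlines from August 17, 2020 to August 2, 2021 tolled the period for 350 days, extending the deadline to February 2, 2022.
The period was tolled for 174 days by the automatic bankruptcy stay (November 4, 2021 to April 27, 2022), pushing the deadline to July 26, 2022.
Nothing else in the chronology tolls or restarts the period.

July 26, 2022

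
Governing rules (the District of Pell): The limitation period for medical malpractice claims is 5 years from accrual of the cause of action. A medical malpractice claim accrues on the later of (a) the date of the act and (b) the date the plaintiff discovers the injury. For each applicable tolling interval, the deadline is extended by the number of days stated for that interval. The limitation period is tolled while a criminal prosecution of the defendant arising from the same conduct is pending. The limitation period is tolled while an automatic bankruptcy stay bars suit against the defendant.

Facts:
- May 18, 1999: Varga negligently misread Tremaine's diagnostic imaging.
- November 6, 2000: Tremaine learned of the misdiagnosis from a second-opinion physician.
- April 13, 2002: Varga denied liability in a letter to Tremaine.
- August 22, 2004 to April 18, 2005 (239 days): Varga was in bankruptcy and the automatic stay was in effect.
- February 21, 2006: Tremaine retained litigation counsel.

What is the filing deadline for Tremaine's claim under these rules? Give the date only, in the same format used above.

July 3, 2006

Taking the later of the act (May 18, 1999) and discovery (November 6, 2000), the claim accrued on November 6, 2000.
5 years from November 6, 2000 is November 6, 2005.
Because the automatic bankruptcy stay ran from August 22, 2004 to April 18, 2005, the deadline is extended by 239 days to July 3, 2006.
The other events in the timeline have no effect on the limitation period under the stated rules.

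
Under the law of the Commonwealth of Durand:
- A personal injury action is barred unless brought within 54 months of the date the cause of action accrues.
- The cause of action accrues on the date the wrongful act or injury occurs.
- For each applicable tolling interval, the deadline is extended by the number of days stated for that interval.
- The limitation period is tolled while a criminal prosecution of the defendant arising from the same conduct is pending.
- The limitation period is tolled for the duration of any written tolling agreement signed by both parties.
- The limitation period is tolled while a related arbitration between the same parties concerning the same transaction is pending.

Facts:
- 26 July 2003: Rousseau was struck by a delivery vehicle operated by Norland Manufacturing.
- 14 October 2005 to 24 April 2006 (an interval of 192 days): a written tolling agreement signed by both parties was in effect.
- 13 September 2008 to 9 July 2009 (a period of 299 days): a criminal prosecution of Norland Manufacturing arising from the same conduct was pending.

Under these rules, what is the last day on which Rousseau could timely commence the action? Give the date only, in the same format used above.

The cause of action accrued on 26 July 2003, the date of the act.
The untolled deadline — 54 months after 26 July 2003 — is 26 January 2008.
The written tolling agreement from 14 October 2005 to 24 April 2006 tolled the period for 192 days, extending the deadline to 5 August 2008.
By the time the pending criminal prosecution began on 13 September 2008, the limitation period had already expired on 5 August 2008; that interval cannot revive it.

5 August 2008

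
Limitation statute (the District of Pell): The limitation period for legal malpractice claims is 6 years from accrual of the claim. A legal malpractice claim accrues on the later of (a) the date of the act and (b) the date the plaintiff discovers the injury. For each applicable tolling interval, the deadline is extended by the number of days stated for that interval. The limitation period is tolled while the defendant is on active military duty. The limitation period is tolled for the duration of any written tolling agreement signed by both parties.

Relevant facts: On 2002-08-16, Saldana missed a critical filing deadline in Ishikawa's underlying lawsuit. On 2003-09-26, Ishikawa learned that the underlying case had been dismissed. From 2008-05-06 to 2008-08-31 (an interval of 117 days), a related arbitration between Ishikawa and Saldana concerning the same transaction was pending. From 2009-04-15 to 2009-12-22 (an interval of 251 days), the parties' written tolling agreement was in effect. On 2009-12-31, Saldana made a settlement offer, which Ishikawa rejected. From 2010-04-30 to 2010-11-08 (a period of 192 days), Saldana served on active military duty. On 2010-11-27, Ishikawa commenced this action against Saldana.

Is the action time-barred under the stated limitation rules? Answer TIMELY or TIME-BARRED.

Because discovery on 2003-09-26 post-dates the 2002-08-16 act, accrual under the later-of rule falls on 2003-09-26.
6 years from 2003-09-26 is 2009-09-26.
The period was tolled for 251 days by the written tolling agreement (2009-04-15 to 2009-12-22), pushing the deadline to 2010-06-04.
The period was tolled for 192 days by the defendant's active military service (2010-04-30 to 2010-11-08), pushing the deadline to 2010-12-13.
Although a pending arbitration ran from 2008-05-06 to 2008-08-31, the stated rules do not make that a tolling event, so it is disregarded.
The other events in the timeline have no effect on the limitation period under the stated rules.
The 2010-11-27 filing precedes the 2010-12-13 deadline; the claim is timely.

TIMELY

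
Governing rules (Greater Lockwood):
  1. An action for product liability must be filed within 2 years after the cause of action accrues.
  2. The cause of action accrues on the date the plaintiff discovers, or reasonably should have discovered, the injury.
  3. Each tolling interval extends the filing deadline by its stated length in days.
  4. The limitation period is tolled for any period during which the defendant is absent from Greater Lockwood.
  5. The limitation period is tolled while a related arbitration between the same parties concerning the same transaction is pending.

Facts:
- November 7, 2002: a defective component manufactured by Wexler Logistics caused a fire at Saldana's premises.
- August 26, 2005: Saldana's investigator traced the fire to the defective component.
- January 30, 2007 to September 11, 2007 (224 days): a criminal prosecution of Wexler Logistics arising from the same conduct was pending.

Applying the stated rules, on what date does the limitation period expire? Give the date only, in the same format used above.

The claim did not accrue until Saldana discovered the injury on August 26, 2005; the November 7, 2002 act date does not start the clock under the stated rule.
2 years from August 26, 2005 is August 26, 2007.
No stated provision tolls the period for a criminal prosecution, so the interval from January 30, 2007 to September 11, 2007 has no effect on the deadline.

August 26, 2007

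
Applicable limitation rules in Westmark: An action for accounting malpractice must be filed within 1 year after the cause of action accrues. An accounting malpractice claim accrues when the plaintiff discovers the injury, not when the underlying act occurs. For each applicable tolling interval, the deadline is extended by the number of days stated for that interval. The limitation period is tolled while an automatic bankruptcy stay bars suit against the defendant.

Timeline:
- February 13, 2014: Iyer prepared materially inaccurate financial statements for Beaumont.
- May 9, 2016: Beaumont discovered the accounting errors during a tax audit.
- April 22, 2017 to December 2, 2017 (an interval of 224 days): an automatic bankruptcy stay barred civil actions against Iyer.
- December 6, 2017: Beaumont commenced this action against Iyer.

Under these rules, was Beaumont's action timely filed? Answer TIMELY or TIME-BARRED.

TIMELY

Accrual is tied to discovery, so the period began on May 9, 2016 rather than on February 13, 2014 when the act occurred.
Adding the 1 year base period to May 9, 2016 gives a deadline of May 9, 2017, before any tolling.
Because the automatic bankruptcy stay ran from April 22, 2017 to December 2, 2017, the deadline is extended by 224 days to December 19, 2017.
Filing on December 6, 2017 beat the December 19, 2017 deadline — the action is timely.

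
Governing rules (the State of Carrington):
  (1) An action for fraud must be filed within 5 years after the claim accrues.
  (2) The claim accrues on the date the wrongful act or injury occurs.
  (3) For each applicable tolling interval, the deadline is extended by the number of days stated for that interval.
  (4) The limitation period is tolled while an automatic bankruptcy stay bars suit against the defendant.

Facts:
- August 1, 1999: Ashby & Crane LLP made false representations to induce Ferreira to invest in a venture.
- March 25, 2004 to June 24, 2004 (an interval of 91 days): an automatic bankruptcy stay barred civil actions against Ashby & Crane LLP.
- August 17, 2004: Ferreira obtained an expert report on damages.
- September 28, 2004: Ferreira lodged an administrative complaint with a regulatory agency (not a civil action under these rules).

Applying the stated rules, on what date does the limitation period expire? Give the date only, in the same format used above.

The claim accrued on August 1, 1999, the date of the act.
The untolled deadline — 5 years after August 1, 1999 — is August 1, 2004.
The automatic bankruptcy stay from March 25, 2004 to June 24, 2004 tolled the period for 91 days, extending the deadline to October 31, 2004.
The other events in the timeline have no effect on the limitation period under the stated rules.

October 31, 2004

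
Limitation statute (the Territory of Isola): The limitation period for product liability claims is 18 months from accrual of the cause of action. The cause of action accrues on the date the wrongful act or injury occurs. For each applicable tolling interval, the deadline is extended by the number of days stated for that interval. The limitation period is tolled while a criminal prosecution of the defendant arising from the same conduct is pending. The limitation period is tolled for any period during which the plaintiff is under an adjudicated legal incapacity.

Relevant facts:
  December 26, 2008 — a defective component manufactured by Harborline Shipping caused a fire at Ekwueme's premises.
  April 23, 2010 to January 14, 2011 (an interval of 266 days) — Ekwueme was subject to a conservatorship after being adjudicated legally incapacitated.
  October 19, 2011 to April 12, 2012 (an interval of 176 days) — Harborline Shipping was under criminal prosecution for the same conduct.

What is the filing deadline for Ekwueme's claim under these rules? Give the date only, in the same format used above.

March 19, 2011

The claim accrued on December 26, 2008, when the wrongful act occurred.
18 months from December 26, 2008 is June 26, 2010.
The plaintiff's legal incapacity from April 23, 2010 to January 14, 2011 tolled the period for 266 days, extending the deadline to March 19, 2011.
The pending criminal prosecution from October 19, 2011 to April 12, 2012 began after the period had already run on March 19, 2011, so it has no tolling effect.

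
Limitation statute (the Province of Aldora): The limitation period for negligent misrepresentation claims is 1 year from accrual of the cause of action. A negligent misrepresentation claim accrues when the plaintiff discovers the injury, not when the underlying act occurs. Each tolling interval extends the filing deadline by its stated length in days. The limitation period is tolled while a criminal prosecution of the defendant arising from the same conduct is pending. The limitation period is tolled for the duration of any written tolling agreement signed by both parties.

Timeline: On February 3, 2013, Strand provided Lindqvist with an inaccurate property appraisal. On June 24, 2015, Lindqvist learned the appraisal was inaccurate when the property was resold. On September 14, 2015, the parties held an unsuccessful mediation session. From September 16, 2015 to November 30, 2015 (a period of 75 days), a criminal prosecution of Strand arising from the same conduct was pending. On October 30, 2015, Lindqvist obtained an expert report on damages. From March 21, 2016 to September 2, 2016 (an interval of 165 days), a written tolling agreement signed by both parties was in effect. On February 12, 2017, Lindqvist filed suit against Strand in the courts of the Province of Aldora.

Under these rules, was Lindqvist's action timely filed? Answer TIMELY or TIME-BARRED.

Accrual is tied to discovery, so the period began on June 24, 2015 rather than on February 3, 2013 when the act occurred.
Adding the 1 year base period to June 24, 2015 gives a deadline of June 24, 2016, before any tolling.
The pending criminal prosecution from September 16, 2015 to November 30, 2015 tolled the period for 75 days, extending the deadline to September 7, 2016.
Because the written tolling agreement ran from March 21, 2016 to September 2, 2016, the deadline is extended by 165 days to February 19, 2017.
None of the other events listed affects the running of the period under the stated rules.
Lindqvist filed on February 12, 2017, before the February 19, 2017 deadline, so the action is timely.

TIMELY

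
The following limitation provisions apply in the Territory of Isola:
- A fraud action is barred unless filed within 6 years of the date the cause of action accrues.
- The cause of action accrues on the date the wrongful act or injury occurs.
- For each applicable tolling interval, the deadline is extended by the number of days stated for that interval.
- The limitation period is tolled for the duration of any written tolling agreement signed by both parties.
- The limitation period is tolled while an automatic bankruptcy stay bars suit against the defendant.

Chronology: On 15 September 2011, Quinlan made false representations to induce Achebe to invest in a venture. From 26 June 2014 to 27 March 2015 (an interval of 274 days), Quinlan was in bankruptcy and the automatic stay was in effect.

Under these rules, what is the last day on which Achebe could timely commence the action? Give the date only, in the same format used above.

16 June 2018

The limitation period began to run on 15 September 2011.
The untolled deadline — 6 years after 15 September 2011 — is 15 September 2017.
The period was tolled for 274 days by the automatic bankruptcy stay (26 June 2014 to 27 March 2015), pushing the deadline to 16 June 2018.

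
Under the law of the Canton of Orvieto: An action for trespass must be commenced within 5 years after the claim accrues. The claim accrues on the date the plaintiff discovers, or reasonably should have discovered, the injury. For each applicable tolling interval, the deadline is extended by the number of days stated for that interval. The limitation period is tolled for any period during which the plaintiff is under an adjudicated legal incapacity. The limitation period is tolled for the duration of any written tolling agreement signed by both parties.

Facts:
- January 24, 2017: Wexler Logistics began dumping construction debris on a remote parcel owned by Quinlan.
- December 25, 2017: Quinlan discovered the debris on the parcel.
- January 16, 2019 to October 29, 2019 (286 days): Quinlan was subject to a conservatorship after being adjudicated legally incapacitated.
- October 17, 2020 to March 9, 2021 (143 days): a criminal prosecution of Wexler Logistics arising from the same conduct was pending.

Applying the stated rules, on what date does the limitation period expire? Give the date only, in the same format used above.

The claim did not accrue until Quinlan discovered the injury on December 25, 2017; the January 24, 2017 act date does not start the clock under the stated rule.
Adding the 5 years base period to December 25, 2017 gives a deadline of December 25, 2022, before any tolling.
Because the plaintiff's legal incapacity ran from January 16, 2019 to October 29, 2019, the deadline is extended by 286 days to October 7, 2023.
No stated provision tolls the period for a criminal prosecution, so the interval from October 17, 2020 to March 9, 2021 has no effect on the deadline.

October 7, 2023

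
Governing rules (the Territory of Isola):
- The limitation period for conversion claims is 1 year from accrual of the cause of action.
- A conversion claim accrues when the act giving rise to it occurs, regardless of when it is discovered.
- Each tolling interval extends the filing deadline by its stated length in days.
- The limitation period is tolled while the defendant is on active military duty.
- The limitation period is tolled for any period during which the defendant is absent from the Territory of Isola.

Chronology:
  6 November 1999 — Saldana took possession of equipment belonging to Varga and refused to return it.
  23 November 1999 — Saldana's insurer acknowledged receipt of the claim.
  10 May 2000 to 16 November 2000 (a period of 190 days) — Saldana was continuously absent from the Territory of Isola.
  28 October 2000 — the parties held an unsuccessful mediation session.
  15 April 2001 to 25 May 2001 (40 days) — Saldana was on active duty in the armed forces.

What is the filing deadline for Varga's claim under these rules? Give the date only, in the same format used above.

The cause of action accrued on 6 November 1999, the date of the act.
The untolled deadline — 1 year after 6 November 1999 — is 6 November 2000.
The period was tolled for 190 days by the defendant's absence from the jurisdiction (10 May 2000 to 16 November 2000), pushing the deadline to 15 May 2001.
Because the defendant's active military service ran from 15 April 2001 to 25 May 2001, the deadline is extended by 40 days to 24 June 2001.
Nothing else in the chronology tolls or restarts the period.

24 June 2001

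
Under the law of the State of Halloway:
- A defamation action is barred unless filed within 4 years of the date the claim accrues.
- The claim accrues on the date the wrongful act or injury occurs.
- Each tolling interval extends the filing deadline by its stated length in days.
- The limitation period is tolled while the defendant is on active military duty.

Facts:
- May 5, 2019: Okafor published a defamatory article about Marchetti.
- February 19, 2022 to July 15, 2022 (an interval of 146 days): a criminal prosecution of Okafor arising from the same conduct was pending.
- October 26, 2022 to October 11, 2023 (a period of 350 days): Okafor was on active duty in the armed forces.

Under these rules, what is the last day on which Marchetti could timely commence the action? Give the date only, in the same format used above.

The claim accrued on May 5, 2019, when the wrongful act occurred.
The untolled deadline — 4 years after May 5, 2019 — is May 5, 2023.
The defendant's active military service from October 26, 2022 to October 11, 2023 tolled the period for 350 days, extending the deadline to April 19, 2024.
The pending criminal prosecution from February 19, 2022 to July 15, 2022 does not toll the period, because no stated rule makes a criminal prosecution a tolling event.

April 19, 2024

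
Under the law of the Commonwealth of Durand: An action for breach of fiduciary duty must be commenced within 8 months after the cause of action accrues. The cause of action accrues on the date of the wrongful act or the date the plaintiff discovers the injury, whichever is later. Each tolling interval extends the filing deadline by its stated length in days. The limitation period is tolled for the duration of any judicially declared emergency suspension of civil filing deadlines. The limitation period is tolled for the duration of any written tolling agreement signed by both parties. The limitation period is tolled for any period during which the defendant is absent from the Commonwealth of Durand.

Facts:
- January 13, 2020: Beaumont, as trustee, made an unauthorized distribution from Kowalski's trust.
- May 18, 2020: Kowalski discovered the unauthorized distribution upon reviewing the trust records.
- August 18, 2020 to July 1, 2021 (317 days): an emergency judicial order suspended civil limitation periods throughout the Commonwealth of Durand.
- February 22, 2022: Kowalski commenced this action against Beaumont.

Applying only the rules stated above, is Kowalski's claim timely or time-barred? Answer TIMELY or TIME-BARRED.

Because discovery on May 18, 2020 post-dates the January 13, 2020 act, accrual under the later-of rule falls on May 18, 2020.
Adding the 8 months base period to May 18, 2020 gives a deadline of January 18, 2021, before any tolling.
The emergency suspension of filing deadlines from August 18, 2020 to July 1, 2021 tolled the period for 317 days, extending the deadline to December 1, 2021.
The February 22, 2022 filing falls after the December 1, 2021 deadline; the claim is time-barred.

TIME-BARRED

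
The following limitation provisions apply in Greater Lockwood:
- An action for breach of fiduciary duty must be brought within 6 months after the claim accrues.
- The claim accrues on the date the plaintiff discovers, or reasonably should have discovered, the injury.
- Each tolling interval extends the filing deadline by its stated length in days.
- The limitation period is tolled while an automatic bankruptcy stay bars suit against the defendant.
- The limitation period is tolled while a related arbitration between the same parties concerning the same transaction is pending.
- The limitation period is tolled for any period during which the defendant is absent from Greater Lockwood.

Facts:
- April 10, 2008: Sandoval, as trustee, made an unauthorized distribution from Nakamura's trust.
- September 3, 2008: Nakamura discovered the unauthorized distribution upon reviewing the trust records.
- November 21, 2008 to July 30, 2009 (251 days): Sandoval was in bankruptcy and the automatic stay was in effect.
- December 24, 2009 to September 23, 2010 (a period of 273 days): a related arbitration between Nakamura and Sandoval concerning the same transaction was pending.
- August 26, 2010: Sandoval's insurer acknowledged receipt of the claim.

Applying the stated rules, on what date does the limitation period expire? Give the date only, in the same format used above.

The claim did not accrue until Nakamura discovered the injury on September 3, 2008; the April 10, 2008 act date does not start the clock under the stated rule.
Adding the 6 months base period to September 3, 2008 gives a deadline of March 3, 2009, before any tolling.
The period was tolled for 251 days by the automatic bankruptcy stay (November 21, 2008 to July 30, 2009), pushing the deadline to November 9, 2009.
By the time the pending related arbitration began on December 24, 2009, the limitation period had already expired on November 9, 2009; that interval cannot revive it.
None of the other events listed affects the running of the period under the stated rules.

November 9, 2009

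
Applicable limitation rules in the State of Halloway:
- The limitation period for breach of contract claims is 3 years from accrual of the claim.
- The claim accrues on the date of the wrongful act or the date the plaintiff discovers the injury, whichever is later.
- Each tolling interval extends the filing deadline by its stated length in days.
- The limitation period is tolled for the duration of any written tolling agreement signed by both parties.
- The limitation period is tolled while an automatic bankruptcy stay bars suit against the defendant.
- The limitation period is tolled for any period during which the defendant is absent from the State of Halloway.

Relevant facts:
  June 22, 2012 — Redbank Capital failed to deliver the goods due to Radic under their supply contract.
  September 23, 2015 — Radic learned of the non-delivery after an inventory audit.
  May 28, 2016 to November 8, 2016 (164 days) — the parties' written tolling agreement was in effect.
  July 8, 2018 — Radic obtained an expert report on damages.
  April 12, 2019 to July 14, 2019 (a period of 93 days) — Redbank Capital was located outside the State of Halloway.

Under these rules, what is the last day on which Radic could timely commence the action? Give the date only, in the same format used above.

Because discovery on September 23, 2015 post-dates the June 22, 2012 act, accrual under the later-of rule falls on September 23, 2015.
Adding the 3 years base period to September 23, 2015 gives a deadline of September 23, 2018, before any tolling.
Because the written tolling agreement ran from May 28, 2016 to November 8, 2016, the deadline is extended by 164 days to March 6, 2019.
The defendant's absence from the jurisdiction from April 12, 2019 to July 14, 2019 began after the period had already run on March 6, 2019, so it has no tolling effect.
The other events in the timeline have no effect on the limitation period under the stated rules.

March 6, 2019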